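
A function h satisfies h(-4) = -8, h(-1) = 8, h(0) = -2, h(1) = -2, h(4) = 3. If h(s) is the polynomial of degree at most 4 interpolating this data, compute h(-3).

Using Newton's divided-difference form:
h[-4,-1] = (8 - (-8)) / (-1 - (-4)) = 16/3
h[-1,0] = (-2 - 8) / (0 - (-1)) = -10
h[0,1] = (-2 - (-2)) / (1 - 0) = 0
h[1,4] = (3 - (-2)) / (4 - 1) = 5/3
h[-4,-1,0] = (-10 - 16/3) / (0 - (-4)) = -23/6
h[-1,0,1] = (0 - (-10)) / (1 - (-1)) = 5
h[0,1,4] = (5/3 - 0) / (4 - 0) = 5/12
h[-4,-1,0,1] = (5 - (-23/6)) / (1 - (-4)) = 53/30
h[-1,0,1,4] = (5/12 - 5) / (4 - (-1)) = -11/12
h[-4,-1,0,1,4] = (-11/12 - 53/30) / (4 - (-4)) = -161/480
h(-3) = -8 + (16/3)·(1) + (-23/6)·(1)·(-2) + (53/30)·(1)·(-2)·(-3) + (-161/480)·(1)·(-2)·(-3)·(-4) = 473/20

473/20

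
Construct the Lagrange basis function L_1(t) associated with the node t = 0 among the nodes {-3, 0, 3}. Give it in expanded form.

L_1(t) = -(1/9)t^2 + 1

L_1(t) = (t + 3)(t - 3) / [(3)·(-3)]
       = (t^2 - 9) / (-9)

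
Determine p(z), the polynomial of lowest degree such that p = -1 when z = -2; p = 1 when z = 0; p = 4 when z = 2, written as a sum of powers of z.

p(z) = (1/8)z^2 + (5/4)z + 1

Newton's divided differences:
p[-2,0] = (1 - (-1)) / (0 - (-2)) = 1
p[0,2] = (4 - 1) / (2 - 0) = 3/2
p[-2,0,2] = (3/2 - 1) / (2 - (-2)) = 1/8
p(z) = -1 + 1·(z + 2) + (1/8)·(z + 2)z
Expanding: p(z) = (1/8)z^2 + (5/4)z + 1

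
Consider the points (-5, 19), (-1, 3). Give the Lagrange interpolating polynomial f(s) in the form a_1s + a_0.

L_0(s) = (s + 1) / [-4] = -(1/4)s - 1/4
L_1(s) = (s + 5) / [4] = (1/4)s + 5/4
f(s) = 19·L_0 + 3·L_1
  19·L_0(s) = -(19/4)s - 19/4
  3·L_1(s) = (3/4)s + 15/4
Adding term by term: -4s - 1

f(s) = -4s - 1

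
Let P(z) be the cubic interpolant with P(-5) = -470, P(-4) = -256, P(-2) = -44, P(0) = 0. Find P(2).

Evaluate each Lagrange basis at z = 2:
L_0(2) = (6)·(4)·(2)/[(-1)·(-3)·(-5)] = -16/5
L_1(2) = (7)·(4)·(2)/[(1)·(-2)·(-4)] = 7
L_2(2) = (7)·(6)·(2)/[(3)·(2)·(-2)] = -7
L_3(2) = (7)·(6)·(4)/[(5)·(4)·(2)] = 21/5
Sum: (-470)·(-16/5) + (-256)·(7) + (-44)·(-7) + 0 = 20

20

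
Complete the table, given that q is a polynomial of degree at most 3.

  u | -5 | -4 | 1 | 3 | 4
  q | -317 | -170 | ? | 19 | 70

-5

The 4 known values determine q uniquely (degree ≤ 3).
Evaluate each Lagrange basis at u = 1:
L_0(1) = (5)·(-2)·(-3)/[(-1)·(-8)·(-9)] = -5/12
L_1(1) = (6)·(-2)·(-3)/[(1)·(-7)·(-8)] = 9/14
L_2(1) = (6)·(5)·(-3)/[(8)·(7)·(-1)] = 45/28
L_3(1) = (6)·(5)·(-2)/[(9)·(8)·(1)] = -5/6
Sum: (-317)·(-5/12) + (-170)·(9/14) + 19·(45/28) + 70·(-5/6) = -5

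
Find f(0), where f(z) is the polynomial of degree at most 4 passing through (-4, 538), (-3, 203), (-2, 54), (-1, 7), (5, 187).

Evaluate each Lagrange basis at z = 0:
L_0(0) = (3)·(2)·(1)·(-5)/[(-1)·(-2)·(-3)·(-9)] = -5/9
L_1(0) = (4)·(2)·(1)·(-5)/[(1)·(-1)·(-2)·(-8)] = 5/2
L_2(0) = (4)·(3)·(1)·(-5)/[(2)·(1)·(-1)·(-7)] = -30/7
L_3(0) = (4)·(3)·(2)·(-5)/[(3)·(2)·(1)·(-6)] = 10/3
L_4(0) = (4)·(3)·(2)·(1)/[(9)·(8)·(7)·(6)] = 1/126
Sum: 538·(-5/9) + 203·(5/2) + 54·(-30/7) + 7·(10/3) + 187·(1/126) = 2

2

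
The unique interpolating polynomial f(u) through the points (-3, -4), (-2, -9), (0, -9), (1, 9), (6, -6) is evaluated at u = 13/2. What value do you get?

L_0(13/2) = (17/2)·(13/2)·(11/2)·(1/2)/[(-1)·(-3)·(-4)·(-9)] = 2431/1728
L_1(13/2) = (19/2)·(13/2)·(11/2)·(1/2)/[(1)·(-2)·(-3)·(-8)] = -2717/768
L_2(13/2) = (19/2)·(17/2)·(11/2)·(1/2)/[(3)·(2)·(-1)·(-6)] = 3553/576
L_3(13/2) = (19/2)·(17/2)·(13/2)·(1/2)/[(4)·(3)·(1)·(-5)] = -4199/960
L_4(13/2) = (19/2)·(17/2)·(13/2)·(11/2)/[(9)·(8)·(6)·(5)] = 46189/34560
Sum: (-4)·(2431/1728) + (-9)·(-2717/768) + (-9)·(3553/576) + 9·(-4199/960) + (-6)·(46189/34560) = -530065/6912

-530065/6912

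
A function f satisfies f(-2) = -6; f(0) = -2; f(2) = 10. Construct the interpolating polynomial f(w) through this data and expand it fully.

f(w) = w^2 + 4w - 2

Build the Lagrange basis polynomials:
L_0(w) = w(w - 2) / [8] = (1/8)w^2 - (1/4)w
L_1(w) = (w + 2)(w - 2) / [-4] = -(1/4)w^2 + 1
L_2(w) = (w + 2)w / [8] = (1/8)w^2 + (1/4)w
f(w) = (-6)·L_0 + (-2)·L_1 + 10·L_2
  (-6)·L_0(w) = -(3/4)w^2 + (3/2)w
  (-2)·L_1(w) = (1/2)w^2 - 2
  10·L_2(w) = (5/4)w^2 + (5/2)w
Adding term by term: w^2 + 4w - 2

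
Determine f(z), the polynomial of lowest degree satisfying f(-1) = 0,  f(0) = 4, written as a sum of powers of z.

f(z) = 4z + 4

Build the Lagrange basis polynomials:
L_0(z) = z / [-1] = -z
L_1(z) = (z + 1) / [1] = z + 1
f(z) = 0·L_0 + 4·L_1
  0·L_0(z) = 0
  4·L_1(z) = 4z + 4
Adding term by term: 4z + 4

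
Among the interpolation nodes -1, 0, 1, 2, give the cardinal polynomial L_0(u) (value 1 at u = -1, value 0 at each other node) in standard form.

L_0(u) = -(1/6)u^3 + (1/2)u^2 - (1/3)u

L_0(u) = u(u - 1)(u - 2) / [(-1)·(-2)·(-3)]
       = (u^3 - 3u^2 + 2u) / (-6)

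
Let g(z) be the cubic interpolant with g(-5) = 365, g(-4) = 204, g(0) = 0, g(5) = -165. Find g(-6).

Evaluate each Lagrange basis at z = -6:
L_0(-6) = (-2)·(-6)·(-11)/[(-1)·(-5)·(-10)] = 66/25
L_1(-6) = (-1)·(-6)·(-11)/[(1)·(-4)·(-9)] = -11/6
L_2(-6) = (-1)·(-2)·(-11)/[(5)·(4)·(-5)] = 11/50
L_3(-6) = (-1)·(-2)·(-6)/[(10)·(9)·(5)] = -2/75
Sum: 365·(66/25) + 204·(-11/6) + 0 + (-165)·(-2/75) = 594

594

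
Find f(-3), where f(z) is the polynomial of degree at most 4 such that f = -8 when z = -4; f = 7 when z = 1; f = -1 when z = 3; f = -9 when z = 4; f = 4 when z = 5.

-58

L_0(-3) = (-4)·(-6)·(-7)·(-8)/[(-5)·(-7)·(-8)·(-9)] = 8/15
L_1(-3) = (1)·(-6)·(-7)·(-8)/[(5)·(-2)·(-3)·(-4)] = 14/5
L_2(-3) = (1)·(-4)·(-7)·(-8)/[(7)·(2)·(-1)·(-2)] = -8
L_3(-3) = (1)·(-4)·(-6)·(-8)/[(8)·(3)·(1)·(-1)] = 8
L_4(-3) = (1)·(-4)·(-6)·(-7)/[(9)·(4)·(2)·(1)] = -7/3
Sum: (-8)·(8/15) + 7·(14/5) + (-1)·(-8) + (-9)·(8) + 4·(-7/3) = -58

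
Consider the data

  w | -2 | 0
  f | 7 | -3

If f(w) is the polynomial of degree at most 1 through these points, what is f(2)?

L_0(2) = (2)/[(-2)] = -1
L_1(2) = (4)/[(2)] = 2
Sum: 7·(-1) + (-3)·(2) = -13

-13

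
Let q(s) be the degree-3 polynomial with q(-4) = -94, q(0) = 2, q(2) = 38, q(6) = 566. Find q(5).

347

Evaluate each Lagrange basis at s = 5:
L_0(5) = (5)·(3)·(-1)/[(-4)·(-6)·(-10)] = 1/16
L_1(5) = (9)·(3)·(-1)/[(4)·(-2)·(-6)] = -9/16
L_2(5) = (9)·(5)·(-1)/[(6)·(2)·(-4)] = 15/16
L_3(5) = (9)·(5)·(3)/[(10)·(6)·(4)] = 9/16
Sum: (-94)·(1/16) + 2·(-9/16) + 38·(15/16) + 566·(9/16) = 347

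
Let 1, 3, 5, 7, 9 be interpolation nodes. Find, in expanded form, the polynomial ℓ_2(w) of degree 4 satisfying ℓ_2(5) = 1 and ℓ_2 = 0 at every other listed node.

ℓ_2(w) = (w - 1)(w - 3)(w - 7)(w - 9) / [(4)·(2)·(-2)·(-4)]
       = (w^4 - 20w^3 + 130w^2 - 300w + 189) / (64)

ℓ_2(w) = (1/64)w^4 - (5/16)w^3 + (65/32)w^2 - (75/16)w + 189/64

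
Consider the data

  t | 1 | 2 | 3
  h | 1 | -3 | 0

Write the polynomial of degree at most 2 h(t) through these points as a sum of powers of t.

L_0(t) = (t - 2)(t - 3) / [2] = (1/2)t^2 - (5/2)t + 3
L_1(t) = (t - 1)(t - 3) / [-1] = -t^2 + 4t - 3
L_2(t) = (t - 1)(t - 2) / [2] = (1/2)t^2 - (3/2)t + 1
h(t) = 1·L_0 + (-3)·L_1 + 0·L_2
  1·L_0(t) = (1/2)t^2 - (5/2)t + 3
  (-3)·L_1(t) = 3t^2 - 12t + 9
  0·L_2(t) = 0
Adding term by term: (7/2)t^2 - (29/2)t + 12

h(t) = (7/2)t^2 - (29/2)t + 12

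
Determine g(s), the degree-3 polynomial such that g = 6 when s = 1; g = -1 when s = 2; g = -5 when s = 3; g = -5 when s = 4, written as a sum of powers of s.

Build the Lagrange basis polynomials:
L_0(s) = (s - 2)(s - 3)(s - 4) / [-6] = -(1/6)s^3 + (3/2)s^2 - (13/3)s + 4
L_1(s) = (s - 1)(s - 3)(s - 4) / [2] = (1/2)s^3 - 4s^2 + (19/2)s - 6
L_2(s) = (s - 1)(s - 2)(s - 4) / [-2] = -(1/2)s^3 + (7/2)s^2 - 7s + 4
L_3(s) = (s - 1)(s - 2)(s - 3) / [6] = (1/6)s^3 - s^2 + (11/6)s - 1
g(s) = 6·L_0 + (-1)·L_1 + (-5)·L_2 + (-5)·L_3
  6·L_0(s) = -s^3 + 9s^2 - 26s + 24
  (-1)·L_1(s) = -(1/2)s^3 + 4s^2 - (19/2)s + 6
  (-5)·L_2(s) = (5/2)s^3 - (35/2)s^2 + 35s - 20
  (-5)·L_3(s) = -(5/6)s^3 + 5s^2 - (55/6)s + 5
Adding term by term: (1/6)s^3 + (1/2)s^2 - (29/3)s + 15

g(s) = (1/6)s^3 + (1/2)s^2 - (29/3)s + 15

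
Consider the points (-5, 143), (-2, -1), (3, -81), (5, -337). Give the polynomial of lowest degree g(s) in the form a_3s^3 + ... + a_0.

g(s) = -2s^3 - 4s^2 + 2s + 3

L_0(s) = (s + 2)(s - 3)(s - 5) / [-240] = -(1/240)s^3 + (1/40)s^2 + (1/240)s - 1/8
L_1(s) = (s + 5)(s - 3)(s - 5) / [105] = (1/105)s^3 - (1/35)s^2 - (5/21)s + 5/7
L_2(s) = (s + 5)(s + 2)(s - 5) / [-80] = -(1/80)s^3 - (1/40)s^2 + (5/16)s + 5/8
L_3(s) = (s + 5)(s + 2)(s - 3) / [140] = (1/140)s^3 + (1/35)s^2 - (11/140)s - 3/14
g(s) = 143·L_0 + (-1)·L_1 + (-81)·L_2 + (-337)·L_3
  143·L_0(s) = -(143/240)s^3 + (143/40)s^2 + (143/240)s - 143/8
  (-1)·L_1(s) = -(1/105)s^3 + (1/35)s^2 + (5/21)s - 5/7
  (-81)·L_2(s) = (81/80)s^3 + (81/40)s^2 - (405/16)s - 405/8
  (-337)·L_3(s) = -(337/140)s^3 - (337/35)s^2 + (3707/140)s + 1011/14
Adding term by term: -2s^3 - 4s^2 + 2s + 3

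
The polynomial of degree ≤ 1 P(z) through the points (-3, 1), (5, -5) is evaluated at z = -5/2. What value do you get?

5/8

Evaluate each Lagrange basis at z = -5/2:
L_0(-5/2) = (-15/2)/[(-8)] = 15/16
L_1(-5/2) = (1/2)/[(8)] = 1/16
Sum: 1·(15/16) + (-5)·(1/16) = 5/8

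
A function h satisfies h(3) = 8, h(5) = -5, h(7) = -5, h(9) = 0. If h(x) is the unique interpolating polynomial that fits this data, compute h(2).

Evaluate each Lagrange basis at x = 2:
L_0(2) = (-3)·(-5)·(-7)/[(-2)·(-4)·(-6)] = 35/16
L_1(2) = (-1)·(-5)·(-7)/[(2)·(-2)·(-4)] = -35/16
L_2(2) = (-1)·(-3)·(-7)/[(4)·(2)·(-2)] = 21/16
L_3(2) = (-1)·(-3)·(-5)/[(6)·(4)·(2)] = -5/16
Sum: 8·(35/16) + (-5)·(-35/16) + (-5)·(21/16) + 0 = 175/8

175/8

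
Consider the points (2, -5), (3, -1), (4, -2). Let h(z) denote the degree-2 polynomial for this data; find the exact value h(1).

Using Newton's divided-difference form:
h[2,3] = (-1 - (-5)) / (3 - 2) = 4
h[3,4] = (-2 - (-1)) / (4 - 3) = -1
h[2,3,4] = (-1 - 4) / (4 - 2) = -5/2
h(1) = -5 + 4·(-1) + (-5/2)·(-1)·(-2) = -14

-14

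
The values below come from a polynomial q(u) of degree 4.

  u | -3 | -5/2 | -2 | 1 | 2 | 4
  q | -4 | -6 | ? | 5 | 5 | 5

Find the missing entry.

-2659/455

The 5 known values determine q uniquely (degree ≤ 4).
Evaluate each Lagrange basis at u = -2:
L_0(-2) = (1/2)·(-3)·(-4)·(-6)/[(-1/2)·(-4)·(-5)·(-7)] = -18/35
L_1(-2) = (1)·(-3)·(-4)·(-6)/[(1/2)·(-7/2)·(-9/2)·(-13/2)] = 128/91
L_2(-2) = (1)·(1/2)·(-4)·(-6)/[(4)·(7/2)·(-1)·(-3)] = 2/7
L_3(-2) = (1)·(1/2)·(-3)·(-6)/[(5)·(9/2)·(1)·(-2)] = -1/5
L_4(-2) = (1)·(1/2)·(-3)·(-4)/[(7)·(13/2)·(3)·(2)] = 2/91
Sum: (-4)·(-18/35) + (-6)·(128/91) + 5·(2/7) + 5·(-1/5) + 5·(2/91) = -2659/455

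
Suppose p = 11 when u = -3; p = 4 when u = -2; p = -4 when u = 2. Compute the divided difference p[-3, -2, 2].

1

p[-3,-2] = (4 - 11) / (-2 - (-3)) = -7
p[-2,2] = (-4 - 4) / (2 - (-2)) = -2
p[-3,-2,2] = (-2 - (-7)) / (2 - (-3)) = 1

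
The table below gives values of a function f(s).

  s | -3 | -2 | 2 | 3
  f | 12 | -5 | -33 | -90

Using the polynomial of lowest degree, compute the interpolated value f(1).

-8

L_0(1) = (3)·(-1)·(-2)/[(-1)·(-5)·(-6)] = -1/5
L_1(1) = (4)·(-1)·(-2)/[(1)·(-4)·(-5)] = 2/5
L_2(1) = (4)·(3)·(-2)/[(5)·(4)·(-1)] = 6/5
L_3(1) = (4)·(3)·(-1)/[(6)·(5)·(1)] = -2/5
Sum: 12·(-1/5) + (-5)·(2/5) + (-33)·(6/5) + (-90)·(-2/5) = -8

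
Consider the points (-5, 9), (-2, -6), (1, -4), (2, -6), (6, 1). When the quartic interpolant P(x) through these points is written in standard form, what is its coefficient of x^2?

Build the Lagrange basis polynomials:
L_0(x) = (x + 2)(x - 1)(x - 2)(x - 6) / [1386] = (1/1386)x^4 - (1/198)x^3 + (1/693)x^2 + (2/99)x - 4/231
L_1(x) = (x + 5)(x - 1)(x - 2)(x - 6) / [-288] = -(1/288)x^4 + (1/72)x^3 + (25/288)x^2 - (11/36)x + 5/24
L_2(x) = (x + 5)(x + 2)(x - 2)(x - 6) / [90] = (1/90)x^4 - (1/90)x^3 - (17/45)x^2 + (2/45)x + 4/3
L_3(x) = (x + 5)(x + 2)(x - 1)(x - 6) / [-112] = -(1/112)x^4 + (33/112)x^2 + (1/4)x - 15/28
L_4(x) = (x + 5)(x + 2)(x - 1)(x - 2) / [1760] = (1/1760)x^4 + (1/440)x^3 - (9/1760)x^2 - (1/110)x + 1/88
P(x) = 9·L_0 + (-6)·L_1 + (-4)·L_2 + (-6)·L_3 + 1·L_4
Only the coefficient of x^2 is needed; take it from each L_i and combine:
9·(1/693) + (-6)·(25/288) + (-4)·(-17/45) + (-6)·(33/112) + 1·(-9/1760) = -17069/22176

-17069/22176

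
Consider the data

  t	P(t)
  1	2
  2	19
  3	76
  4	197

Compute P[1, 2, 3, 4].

P[1,2] = (19 - 2) / (2 - 1) = 17
P[2,3] = (76 - 19) / (3 - 2) = 57
P[3,4] = (197 - 76) / (4 - 3) = 121
P[1,2,3] = (57 - 17) / (3 - 1) = 20
P[2,3,4] = (121 - 57) / (4 - 2) = 32
P[1,2,3,4] = (32 - 20) / (4 - 1) = 4

4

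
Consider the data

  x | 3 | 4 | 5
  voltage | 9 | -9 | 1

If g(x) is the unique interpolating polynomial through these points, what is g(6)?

Evaluate each Lagrange basis at x = 6:
L_0(6) = (2)·(1)/[(-1)·(-2)] = 1
L_1(6) = (3)·(1)/[(1)·(-1)] = -3
L_2(6) = (3)·(2)/[(2)·(1)] = 3
Sum: 9·(1) + (-9)·(-3) + 1·(3) = 39

39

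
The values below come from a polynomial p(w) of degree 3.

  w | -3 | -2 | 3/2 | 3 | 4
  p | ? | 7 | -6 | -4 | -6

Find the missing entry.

129/5

The 4 known values determine p uniquely (degree ≤ 3).
Evaluate each Lagrange basis at w = -3:
L_0(-3) = (-9/2)·(-6)·(-7)/[(-7/2)·(-5)·(-6)] = 9/5
L_1(-3) = (-1)·(-6)·(-7)/[(7/2)·(-3/2)·(-5/2)] = -16/5
L_2(-3) = (-1)·(-9/2)·(-7)/[(5)·(3/2)·(-1)] = 21/5
L_3(-3) = (-1)·(-9/2)·(-6)/[(6)·(5/2)·(1)] = -9/5
Sum: 7·(9/5) + (-6)·(-16/5) + (-4)·(21/5) + (-6)·(-9/5) = 129/5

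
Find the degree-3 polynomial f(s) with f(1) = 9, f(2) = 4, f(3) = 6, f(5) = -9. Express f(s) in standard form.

Build the Lagrange basis polynomials:
L_0(s) = (s - 2)(s - 3)(s - 5) / [-8] = -(1/8)s^3 + (5/4)s^2 - (31/8)s + 15/4
L_1(s) = (s - 1)(s - 3)(s - 5) / [3] = (1/3)s^3 - 3s^2 + (23/3)s - 5
L_2(s) = (s - 1)(s - 2)(s - 5) / [-4] = -(1/4)s^3 + 2s^2 - (17/4)s + 5/2
L_3(s) = (s - 1)(s - 2)(s - 3) / [24] = (1/24)s^3 - (1/4)s^2 + (11/24)s - 1/4
f(s) = 9·L_0 + 4·L_1 + 6·L_2 + (-9)·L_3
  9·L_0(s) = -(9/8)s^3 + (45/4)s^2 - (279/8)s + 135/4
  4·L_1(s) = (4/3)s^3 - 12s^2 + (92/3)s - 20
  6·L_2(s) = -(3/2)s^3 + 12s^2 - (51/2)s + 15
  (-9)·L_3(s) = -(3/8)s^3 + (9/4)s^2 - (33/8)s + 9/4
Adding term by term: -(5/3)s^3 + (27/2)s^2 - (203/6)s + 31

f(s) = -(5/3)s^3 + (27/2)s^2 - (203/6)s + 31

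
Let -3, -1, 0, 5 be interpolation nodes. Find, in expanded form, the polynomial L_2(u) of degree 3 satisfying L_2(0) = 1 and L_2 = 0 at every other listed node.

L_2(u) = (u + 3)(u + 1)(u - 5) / [(3)·(1)·(-5)]
       = (u^3 - u^2 - 17u - 15) / (-15)

L_2(u) = -(1/15)u^3 + (1/15)u^2 + (17/15)u + 1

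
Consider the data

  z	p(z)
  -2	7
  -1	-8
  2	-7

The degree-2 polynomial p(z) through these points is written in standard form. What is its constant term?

Build the Lagrange basis polynomials:
L_0(z) = (z + 1)(z - 2) / [4] = (1/4)z^2 - (1/4)z - 1/2
L_1(z) = (z + 2)(z - 2) / [-3] = -(1/3)z^2 + 4/3
L_2(z) = (z + 2)(z + 1) / [12] = (1/12)z^2 + (1/4)z + 1/6
p(z) = 7·L_0 + (-8)·L_1 + (-7)·L_2
Only the constant term is needed; take it from each L_i and combine:
7·(-1/2) + (-8)·(4/3) + (-7)·(1/6) = -46/3

-46/3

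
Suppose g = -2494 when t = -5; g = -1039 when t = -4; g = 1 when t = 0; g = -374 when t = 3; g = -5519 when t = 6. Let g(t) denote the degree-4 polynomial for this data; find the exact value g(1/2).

13/8

Using Newton's divided-difference form:
g[-5,-4] = (-1039 - (-2494)) / (-4 - (-5)) = 1455
g[-4,0] = (1 - (-1039)) / (0 - (-4)) = 260
g[0,3] = (-374 - 1) / (3 - 0) = -125
g[3,6] = (-5519 - (-374)) / (6 - 3) = -1715
g[-5,-4,0] = (260 - 1455) / (0 - (-5)) = -239
g[-4,0,3] = (-125 - 260) / (3 - (-4)) = -55
g[0,3,6] = (-1715 - (-125)) / (6 - 0) = -265
g[-5,-4,0,3] = (-55 - (-239)) / (3 - (-5)) = 23
g[-4,0,3,6] = (-265 - (-55)) / (6 - (-4)) = -21
g[-5,-4,0,3,6] = (-21 - 23) / (6 - (-5)) = -4
g(1/2) = -2494 + 1455·(11/2) + (-239)·(11/2)·(9/2) + 23·(11/2)·(9/2)·(1/2) + (-4)·(11/2)·(9/2)·(1/2)·(-5/2) = 13/8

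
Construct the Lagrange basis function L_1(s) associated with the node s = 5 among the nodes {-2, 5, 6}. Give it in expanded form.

L_1(s) = -(1/7)s^2 + (4/7)s + 12/7

L_1(s) = (s + 2)(s - 6) / [(7)·(-1)]
       = (s^2 - 4s - 12) / (-7)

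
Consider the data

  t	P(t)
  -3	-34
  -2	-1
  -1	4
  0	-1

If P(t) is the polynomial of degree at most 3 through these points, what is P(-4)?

-113

Evaluate each Lagrange basis at t = -4:
L_0(-4) = (-2)·(-3)·(-4)/[(-1)·(-2)·(-3)] = 4
L_1(-4) = (-1)·(-3)·(-4)/[(1)·(-1)·(-2)] = -6
L_2(-4) = (-1)·(-2)·(-4)/[(2)·(1)·(-1)] = 4
L_3(-4) = (-1)·(-2)·(-3)/[(3)·(2)·(1)] = -1
Sum: (-34)·(4) + (-1)·(-6) + 4·(4) + (-1)·(-1) = -113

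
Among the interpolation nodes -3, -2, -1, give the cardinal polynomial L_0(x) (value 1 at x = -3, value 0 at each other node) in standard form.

L_0(x) = (x + 2)(x + 1) / [(-1)·(-2)]
       = (x^2 + 3x + 2) / (2)

L_0(x) = (1/2)x^2 + (3/2)x + 1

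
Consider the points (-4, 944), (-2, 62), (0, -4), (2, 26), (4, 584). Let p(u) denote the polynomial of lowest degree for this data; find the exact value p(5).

L_0(5) = (7)·(5)·(3)·(1)/[(-2)·(-4)·(-6)·(-8)] = 35/128
L_1(5) = (9)·(5)·(3)·(1)/[(2)·(-2)·(-4)·(-6)] = -45/32
L_2(5) = (9)·(7)·(3)·(1)/[(4)·(2)·(-2)·(-4)] = 189/64
L_3(5) = (9)·(7)·(5)·(1)/[(6)·(4)·(2)·(-2)] = -105/32
L_4(5) = (9)·(7)·(5)·(3)/[(8)·(6)·(4)·(2)] = 315/128
Sum: 944·(35/128) + 62·(-45/32) + (-4)·(189/64) + 26·(-105/32) + 584·(315/128) = 1511

1511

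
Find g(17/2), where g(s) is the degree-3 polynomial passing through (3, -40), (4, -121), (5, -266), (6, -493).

Evaluate each Lagrange basis at s = 17/2:
L_0(17/2) = (9/2)·(7/2)·(5/2)/[(-1)·(-2)·(-3)] = -105/16
L_1(17/2) = (11/2)·(7/2)·(5/2)/[(1)·(-1)·(-2)] = 385/16
L_2(17/2) = (11/2)·(9/2)·(5/2)/[(2)·(1)·(-1)] = -495/16
L_3(17/2) = (11/2)·(9/2)·(7/2)/[(3)·(2)·(1)] = 231/16
Sum: (-40)·(-105/16) + (-121)·(385/16) + (-266)·(-495/16) + (-493)·(231/16) = -12299/8

-12299/8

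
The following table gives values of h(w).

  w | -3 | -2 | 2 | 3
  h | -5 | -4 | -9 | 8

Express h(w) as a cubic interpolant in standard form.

Build the Lagrange basis polynomials:
L_0(w) = (w + 2)(w - 2)(w - 3) / [-30] = -(1/30)w^3 + (1/10)w^2 + (2/15)w - 2/5
L_1(w) = (w + 3)(w - 2)(w - 3) / [20] = (1/20)w^3 - (1/10)w^2 - (9/20)w + 9/10
L_2(w) = (w + 3)(w + 2)(w - 3) / [-20] = -(1/20)w^3 - (1/10)w^2 + (9/20)w + 9/10
L_3(w) = (w + 3)(w + 2)(w - 2) / [30] = (1/30)w^3 + (1/10)w^2 - (2/15)w - 2/5
h(w) = (-5)·L_0 + (-4)·L_1 + (-9)·L_2 + 8·L_3
  (-5)·L_0(w) = (1/6)w^3 - (1/2)w^2 - (2/3)w + 2
  (-4)·L_1(w) = -(1/5)w^3 + (2/5)w^2 + (9/5)w - 18/5
  (-9)·L_2(w) = (9/20)w^3 + (9/10)w^2 - (81/20)w - 81/10
  8·L_3(w) = (4/15)w^3 + (4/5)w^2 - (16/15)w - 16/5
Adding term by term: (41/60)w^3 + (8/5)w^2 - (239/60)w - 129/10

h(w) = (41/60)w^3 + (8/5)w^2 - (239/60)w - 129/10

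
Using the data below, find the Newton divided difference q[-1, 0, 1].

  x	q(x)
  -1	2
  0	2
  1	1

q[-1,0] = (2 - 2) / (0 - (-1)) = 0
q[0,1] = (1 - 2) / (1 - 0) = -1
q[-1,0,1] = (-1 - 0) / (1 - (-1)) = -1/2

-1/2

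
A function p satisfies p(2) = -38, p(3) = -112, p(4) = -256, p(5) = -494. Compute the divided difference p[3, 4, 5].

p[3,4] = (-256 - (-112)) / (4 - 3) = -144
p[4,5] = (-494 - (-256)) / (5 - 4) = -238
p[3,4,5] = (-238 - (-144)) / (5 - 3) = -47

-47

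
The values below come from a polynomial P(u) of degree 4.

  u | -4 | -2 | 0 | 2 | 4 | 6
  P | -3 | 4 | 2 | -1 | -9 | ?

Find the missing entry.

-38

The 5 known values determine P uniquely (degree ≤ 4).
L_0(6) = (8)·(6)·(4)·(2)/[(-2)·(-4)·(-6)·(-8)] = 1
L_1(6) = (10)·(6)·(4)·(2)/[(2)·(-2)·(-4)·(-6)] = -5
L_2(6) = (10)·(8)·(4)·(2)/[(4)·(2)·(-2)·(-4)] = 10
L_3(6) = (10)·(8)·(6)·(2)/[(6)·(4)·(2)·(-2)] = -10
L_4(6) = (10)·(8)·(6)·(4)/[(8)·(6)·(4)·(2)] = 5
Sum: (-3)·(1) + 4·(-5) + 2·(10) + (-1)·(-10) + (-9)·(5) = -38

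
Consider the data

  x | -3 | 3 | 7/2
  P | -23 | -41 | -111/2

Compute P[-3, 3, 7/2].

-4

P[-3,3] = (-41 - (-23)) / (3 - (-3)) = -3
P[3,7/2] = (-111/2 - (-41)) / (7/2 - 3) = -29
P[-3,3,7/2] = (-29 - (-3)) / (7/2 - (-3)) = -4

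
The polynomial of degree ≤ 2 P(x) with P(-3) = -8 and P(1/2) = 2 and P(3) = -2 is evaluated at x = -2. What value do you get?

-23/7

Evaluate each Lagrange basis at x = -2:
L_0(-2) = (-5/2)·(-5)/[(-7/2)·(-6)] = 25/42
L_1(-2) = (1)·(-5)/[(7/2)·(-5/2)] = 4/7
L_2(-2) = (1)·(-5/2)/[(6)·(5/2)] = -1/6
Sum: (-8)·(25/42) + 2·(4/7) + (-2)·(-1/6) = -23/7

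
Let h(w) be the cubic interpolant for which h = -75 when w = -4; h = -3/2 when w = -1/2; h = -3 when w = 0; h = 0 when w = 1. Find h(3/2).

15/2

Using Newton's divided-difference form:
h[-4,-1/2] = (-3/2 - (-75)) / (-1/2 - (-4)) = 21
h[-1/2,0] = (-3 - (-3/2)) / (0 - (-1/2)) = -3
h[0,1] = (0 - (-3)) / (1 - 0) = 3
h[-4,-1/2,0] = (-3 - 21) / (0 - (-4)) = -6
h[-1/2,0,1] = (3 - (-3)) / (1 - (-1/2)) = 4
h[-4,-1/2,0,1] = (4 - (-6)) / (1 - (-4)) = 2
h(3/2) = -75 + 21·(11/2) + (-6)·(11/2)·(2) + 2·(11/2)·(2)·(3/2) = 15/2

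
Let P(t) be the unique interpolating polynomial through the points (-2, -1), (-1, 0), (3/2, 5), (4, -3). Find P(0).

391/175

L_0(0) = (1)·(-3/2)·(-4)/[(-1)·(-7/2)·(-6)] = -2/7
L_1(0) = (2)·(-3/2)·(-4)/[(1)·(-5/2)·(-5)] = 24/25
L_2(0) = (2)·(1)·(-4)/[(7/2)·(5/2)·(-5/2)] = 64/175
L_3(0) = (2)·(1)·(-3/2)/[(6)·(5)·(5/2)] = -1/25
Sum: (-1)·(-2/7) + 0 + 5·(64/175) + (-3)·(-1/25) = 391/175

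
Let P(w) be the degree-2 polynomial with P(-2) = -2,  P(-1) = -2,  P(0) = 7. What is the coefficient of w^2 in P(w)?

L_0(w) = (w + 1)w / [2] = (1/2)w^2 + (1/2)w
L_1(w) = (w + 2)w / [-1] = -w^2 - 2w
L_2(w) = (w + 2)(w + 1) / [2] = (1/2)w^2 + (3/2)w + 1
P(w) = (-2)·L_0 + (-2)·L_1 + 7·L_2
Only the coefficient of w^2 is needed; take it from each L_i and combine:
(-2)·(1/2) + (-2)·(-1) + 7·(1/2) = 9/2

9/2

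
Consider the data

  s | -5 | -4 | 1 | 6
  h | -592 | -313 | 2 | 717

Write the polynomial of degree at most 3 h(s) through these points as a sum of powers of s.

L_0(s) = (s + 4)(s - 1)(s - 6) / [-66] = -(1/66)s^3 + (1/22)s^2 + (1/3)s - 4/11
L_1(s) = (s + 5)(s - 1)(s - 6) / [50] = (1/50)s^3 - (1/25)s^2 - (29/50)s + 3/5
L_2(s) = (s + 5)(s + 4)(s - 6) / [-150] = -(1/150)s^3 - (1/50)s^2 + (17/75)s + 4/5
L_3(s) = (s + 5)(s + 4)(s - 1) / [550] = (1/550)s^3 + (4/275)s^2 + (1/50)s - 2/55
h(s) = (-592)·L_0 + (-313)·L_1 + 2·L_2 + 717·L_3
  (-592)·L_0(s) = (296/33)s^3 - (296/11)s^2 - (592/3)s + 2368/11
  (-313)·L_1(s) = -(313/50)s^3 + (313/25)s^2 + (9077/50)s - 939/5
  2·L_2(s) = -(1/75)s^3 - (1/25)s^2 + (34/75)s + 8/5
  717·L_3(s) = (717/550)s^3 + (2868/275)s^2 + (717/50)s - 1434/55
Adding term by term: 4s^3 - 4s^2 - s + 3

h(s) = 4s^3 - 4s^2 - s + 3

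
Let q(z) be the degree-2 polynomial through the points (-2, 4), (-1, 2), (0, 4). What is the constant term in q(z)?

4

L_0(z) = (z + 1)z / [2] = (1/2)z^2 + (1/2)z
L_1(z) = (z + 2)z / [-1] = -z^2 - 2z
L_2(z) = (z + 2)(z + 1) / [2] = (1/2)z^2 + (3/2)z + 1
q(z) = 4·L_0 + 2·L_1 + 4·L_2
Only the constant term is needed; take it from each L_i and combine:
4·(0) + 2·(0) + 4·(1) = 4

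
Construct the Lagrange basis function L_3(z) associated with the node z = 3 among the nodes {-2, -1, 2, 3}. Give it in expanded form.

L_3(z) = (1/20)z^3 + (1/20)z^2 - (1/5)z - 1/5

L_3(z) = (z + 2)(z + 1)(z - 2) / [(5)·(4)·(1)]
       = (z^3 + z^2 - 4z - 4) / (20)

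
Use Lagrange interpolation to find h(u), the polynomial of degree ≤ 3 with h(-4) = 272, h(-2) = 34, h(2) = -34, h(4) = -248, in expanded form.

L_0(u) = (u + 2)(u - 2)(u - 4) / [-96] = -(1/96)u^3 + (1/24)u^2 + (1/24)u - 1/6
L_1(u) = (u + 4)(u - 2)(u - 4) / [48] = (1/48)u^3 - (1/24)u^2 - (1/3)u + 2/3
L_2(u) = (u + 4)(u + 2)(u - 4) / [-48] = -(1/48)u^3 - (1/24)u^2 + (1/3)u + 2/3
L_3(u) = (u + 4)(u + 2)(u - 2) / [96] = (1/96)u^3 + (1/24)u^2 - (1/24)u - 1/6
h(u) = 272·L_0 + 34·L_1 + (-34)·L_2 + (-248)·L_3
  272·L_0(u) = -(17/6)u^3 + (34/3)u^2 + (34/3)u - 136/3
  34·L_1(u) = (17/24)u^3 - (17/12)u^2 - (34/3)u + 68/3
  (-34)·L_2(u) = (17/24)u^3 + (17/12)u^2 - (34/3)u - 68/3
  (-248)·L_3(u) = -(31/12)u^3 - (31/3)u^2 + (31/3)u + 124/3
Adding term by term: -4u^3 + u^2 - u - 4

h(u) = -4u^3 + u^2 - u - 4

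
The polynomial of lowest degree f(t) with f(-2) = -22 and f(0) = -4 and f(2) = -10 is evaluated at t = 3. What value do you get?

-22

Evaluate each Lagrange basis at t = 3:
L_0(3) = (3)·(1)/[(-2)·(-4)] = 3/8
L_1(3) = (5)·(1)/[(2)·(-2)] = -5/4
L_2(3) = (5)·(3)/[(4)·(2)] = 15/8
Sum: (-22)·(3/8) + (-4)·(-5/4) + (-10)·(15/8) = -22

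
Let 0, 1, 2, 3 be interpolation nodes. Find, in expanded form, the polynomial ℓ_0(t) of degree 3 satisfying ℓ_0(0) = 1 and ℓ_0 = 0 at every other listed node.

ℓ_0(t) = (t - 1)(t - 2)(t - 3) / [(-1)·(-2)·(-3)]
       = (t^3 - 6t^2 + 11t - 6) / (-6)

ℓ_0(t) = -(1/6)t^3 + t^2 - (11/6)t + 1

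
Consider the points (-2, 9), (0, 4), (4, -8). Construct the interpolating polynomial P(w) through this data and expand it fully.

L_0(w) = w(w - 4) / [12] = (1/12)w^2 - (1/3)w
L_1(w) = (w + 2)(w - 4) / [-8] = -(1/8)w^2 + (1/4)w + 1
L_2(w) = (w + 2)w / [24] = (1/24)w^2 + (1/12)w
P(w) = 9·L_0 + 4·L_1 + (-8)·L_2
  9·L_0(w) = (3/4)w^2 - 3w
  4·L_1(w) = -(1/2)w^2 + w + 4
  (-8)·L_2(w) = -(1/3)w^2 - (2/3)w
Adding term by term: -(1/12)w^2 - (8/3)w + 4

P(w) = -(1/12)w^2 - (8/3)w + 4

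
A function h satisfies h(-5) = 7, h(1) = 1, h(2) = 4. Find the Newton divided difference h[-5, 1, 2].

h[-5,1] = (1 - 7) / (1 - (-5)) = -1
h[1,2] = (4 - 1) / (2 - 1) = 3
h[-5,1,2] = (3 - (-1)) / (2 - (-5)) = 4/7

4/7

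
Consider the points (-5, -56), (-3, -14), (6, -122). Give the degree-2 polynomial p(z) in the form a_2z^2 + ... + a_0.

Newton's divided differences:
p[-5,-3] = (-14 - (-56)) / (-3 - (-5)) = 21
p[-3,6] = (-122 - (-14)) / (6 - (-3)) = -12
p[-5,-3,6] = (-12 - 21) / (6 - (-5)) = -3
p(z) = -56 + 21·(z + 5) + (-3)·(z + 5)(z + 3)
Expanding: p(z) = -3z^2 - 3z + 4

p(z) = -3z^2 - 3z + 4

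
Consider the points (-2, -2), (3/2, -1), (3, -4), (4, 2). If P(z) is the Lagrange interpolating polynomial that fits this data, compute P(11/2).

Evaluate each Lagrange basis at z = 11/2:
L_0(11/2) = (4)·(5/2)·(3/2)/[(-7/2)·(-5)·(-6)] = -1/7
L_1(11/2) = (15/2)·(5/2)·(3/2)/[(7/2)·(-3/2)·(-5/2)] = 15/7
L_2(11/2) = (15/2)·(4)·(3/2)/[(5)·(3/2)·(-1)] = -6
L_3(11/2) = (15/2)·(4)·(5/2)/[(6)·(5/2)·(1)] = 5
Sum: (-2)·(-1/7) + (-1)·(15/7) + (-4)·(-6) + 2·(5) = 225/7

225/7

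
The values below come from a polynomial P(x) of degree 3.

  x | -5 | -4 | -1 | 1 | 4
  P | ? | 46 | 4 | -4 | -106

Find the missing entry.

The 4 known values determine P uniquely (degree ≤ 3).
Evaluate each Lagrange basis at x = -5:
L_0(-5) = (-4)·(-6)·(-9)/[(-3)·(-5)·(-8)] = 9/5
L_1(-5) = (-1)·(-6)·(-9)/[(3)·(-2)·(-5)] = -9/5
L_2(-5) = (-1)·(-4)·(-9)/[(5)·(2)·(-3)] = 6/5
L_3(-5) = (-1)·(-4)·(-6)/[(8)·(5)·(3)] = -1/5
Sum: 46·(9/5) + 4·(-9/5) + (-4)·(6/5) + (-106)·(-1/5) = 92

92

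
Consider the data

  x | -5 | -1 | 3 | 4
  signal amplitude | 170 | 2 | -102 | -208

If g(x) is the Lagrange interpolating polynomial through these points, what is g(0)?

L_0(0) = (1)·(-3)·(-4)/[(-4)·(-8)·(-9)] = -1/24
L_1(0) = (5)·(-3)·(-4)/[(4)·(-4)·(-5)] = 3/4
L_2(0) = (5)·(1)·(-4)/[(8)·(4)·(-1)] = 5/8
L_3(0) = (5)·(1)·(-3)/[(9)·(5)·(1)] = -1/3
Sum: 170·(-1/24) + 2·(3/4) + (-102)·(5/8) + (-208)·(-1/3) = 0

0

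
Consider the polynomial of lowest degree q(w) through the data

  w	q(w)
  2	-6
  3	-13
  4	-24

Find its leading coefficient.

The leading coefficient equals the top divided difference q[2,3,4].
q[2,3] = (-13 - (-6)) / (3 - 2) = -7
q[3,4] = (-24 - (-13)) / (4 - 3) = -11
q[2,3,4] = (-11 - (-7)) / (4 - 2) = -2

-2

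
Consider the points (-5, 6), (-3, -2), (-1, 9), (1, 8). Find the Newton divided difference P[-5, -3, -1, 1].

P[-5,-3] = (-2 - 6) / (-3 - (-5)) = -4
P[-3,-1] = (9 - (-2)) / (-1 - (-3)) = 11/2
P[-1,1] = (8 - 9) / (1 - (-1)) = -1/2
P[-5,-3,-1] = (11/2 - (-4)) / (-1 - (-5)) = 19/8
P[-3,-1,1] = (-1/2 - 11/2) / (1 - (-3)) = -3/2
P[-5,-3,-1,1] = (-3/2 - 19/8) / (1 - (-5)) = -31/48

-31/48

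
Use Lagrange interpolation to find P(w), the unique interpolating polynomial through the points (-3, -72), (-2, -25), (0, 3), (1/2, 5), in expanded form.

Build the Lagrange basis polynomials:
L_0(w) = (w + 2)w(w - 1/2) / [-21/2] = -(2/21)w^3 - (1/7)w^2 + (2/21)w
L_1(w) = (w + 3)w(w - 1/2) / [5] = (1/5)w^3 + (1/2)w^2 - (3/10)w
L_2(w) = (w + 3)(w + 2)(w - 1/2) / [-3] = -(1/3)w^3 - (3/2)w^2 - (7/6)w + 1
L_3(w) = (w + 3)(w + 2)w / [35/8] = (8/35)w^3 + (8/7)w^2 + (48/35)w
P(w) = (-72)·L_0 + (-25)·L_1 + 3·L_2 + 5·L_3
  (-72)·L_0(w) = (48/7)w^3 + (72/7)w^2 - (48/7)w
  (-25)·L_1(w) = -5w^3 - (25/2)w^2 + (15/2)w
  3·L_2(w) = -w^3 - (9/2)w^2 - (7/2)w + 3
  5·L_3(w) = (8/7)w^3 + (40/7)w^2 + (48/7)w
Adding term by term: 2w^3 - w^2 + 4w + 3

P(w) = 2w^3 - w^2 + 4w + 3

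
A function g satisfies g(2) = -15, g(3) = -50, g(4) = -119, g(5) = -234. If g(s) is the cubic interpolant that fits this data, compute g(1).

Evaluate each Lagrange basis at s = 1:
L_0(1) = (-2)·(-3)·(-4)/[(-1)·(-2)·(-3)] = 4
L_1(1) = (-1)·(-3)·(-4)/[(1)·(-1)·(-2)] = -6
L_2(1) = (-1)·(-2)·(-4)/[(2)·(1)·(-1)] = 4
L_3(1) = (-1)·(-2)·(-3)/[(3)·(2)·(1)] = -1
Sum: (-15)·(4) + (-50)·(-6) + (-119)·(4) + (-234)·(-1) = -2

-2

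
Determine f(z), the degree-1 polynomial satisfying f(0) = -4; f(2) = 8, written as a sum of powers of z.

L_0(z) = (z - 2) / [-2] = -(1/2)z + 1
L_1(z) = z / [2] = (1/2)z
f(z) = (-4)·L_0 + 8·L_1
  (-4)·L_0(z) = 2z - 4
  8·L_1(z) = 4z
Adding term by term: 6z - 4

f(z) = 6z - 4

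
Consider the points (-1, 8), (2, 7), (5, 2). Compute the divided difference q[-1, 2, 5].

q[-1,2] = (7 - 8) / (2 - (-1)) = -1/3
q[2,5] = (2 - 7) / (5 - 2) = -5/3
q[-1,2,5] = (-5/3 - (-1/3)) / (5 - (-1)) = -2/9

-2/9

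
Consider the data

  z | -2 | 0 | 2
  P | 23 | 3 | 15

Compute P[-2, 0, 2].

P[-2,0] = (3 - 23) / (0 - (-2)) = -10
P[0,2] = (15 - 3) / (2 - 0) = 6
P[-2,0,2] = (6 - (-10)) / (2 - (-2)) = 4

4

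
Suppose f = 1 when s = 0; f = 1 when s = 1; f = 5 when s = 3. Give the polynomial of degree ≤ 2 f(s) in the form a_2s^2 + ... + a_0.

f(s) = (2/3)s^2 - (2/3)s + 1

Newton's divided differences:
f[0,1] = (1 - 1) / (1 - 0) = 0
f[1,3] = (5 - 1) / (3 - 1) = 2
f[0,1,3] = (2 - 0) / (3 - 0) = 2/3
f(s) = 1 + (2/3)·s(s - 1)
Expanding: f(s) = (2/3)s^2 - (2/3)s + 1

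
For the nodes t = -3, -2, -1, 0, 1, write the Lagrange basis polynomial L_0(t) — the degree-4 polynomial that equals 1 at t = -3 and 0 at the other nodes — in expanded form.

L_0(t) = (1/24)t^4 + (1/12)t^3 - (1/24)t^2 - (1/12)t

L_0(t) = (t + 2)(t + 1)t(t - 1) / [(-1)·(-2)·(-3)·(-4)]
       = (t^4 + 2t^3 - t^2 - 2t) / (24)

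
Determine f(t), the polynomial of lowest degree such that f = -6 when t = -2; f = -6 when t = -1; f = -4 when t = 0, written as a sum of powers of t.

Build the Lagrange basis polynomials:
L_0(t) = (t + 1)t / [2] = (1/2)t^2 + (1/2)t
L_1(t) = (t + 2)t / [-1] = -t^2 - 2t
L_2(t) = (t + 2)(t + 1) / [2] = (1/2)t^2 + (3/2)t + 1
f(t) = (-6)·L_0 + (-6)·L_1 + (-4)·L_2
  (-6)·L_0(t) = -3t^2 - 3t
  (-6)·L_1(t) = 6t^2 + 12t
  (-4)·L_2(t) = -2t^2 - 6t - 4
Adding term by term: t^2 + 3t - 4

f(t) = t^2 + 3t - 4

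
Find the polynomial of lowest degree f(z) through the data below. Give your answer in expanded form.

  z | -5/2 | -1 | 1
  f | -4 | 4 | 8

f(z) = -(20/21)z^2 + 2z + 146/21

L_0(z) = (z + 1)(z - 1) / [21/4] = (4/21)z^2 - 4/21
L_1(z) = (z + 5/2)(z - 1) / [-3] = -(1/3)z^2 - (1/2)z + 5/6
L_2(z) = (z + 5/2)(z + 1) / [7] = (1/7)z^2 + (1/2)z + 5/14
f(z) = (-4)·L_0 + 4·L_1 + 8·L_2
  (-4)·L_0(z) = -(16/21)z^2 + 16/21
  4·L_1(z) = -(4/3)z^2 - 2z + 10/3
  8·L_2(z) = (8/7)z^2 + 4z + 20/7
Adding term by term: -(20/21)z^2 + 2z + 146/21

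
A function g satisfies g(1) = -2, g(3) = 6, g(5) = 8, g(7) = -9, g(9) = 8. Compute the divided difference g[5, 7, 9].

17/4

g[5,7] = (-9 - 8) / (7 - 5) = -17/2
g[7,9] = (8 - (-9)) / (9 - 7) = 17/2
g[5,7,9] = (17/2 - (-17/2)) / (9 - 5) = 17/4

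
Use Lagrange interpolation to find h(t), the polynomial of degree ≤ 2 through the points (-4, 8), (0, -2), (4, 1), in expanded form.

Build the Lagrange basis polynomials:
L_0(t) = t(t - 4) / [32] = (1/32)t^2 - (1/8)t
L_1(t) = (t + 4)(t - 4) / [-16] = -(1/16)t^2 + 1
L_2(t) = (t + 4)t / [32] = (1/32)t^2 + (1/8)t
h(t) = 8·L_0 + (-2)·L_1 + 1·L_2
  8·L_0(t) = (1/4)t^2 - t
  (-2)·L_1(t) = (1/8)t^2 - 2
  1·L_2(t) = (1/32)t^2 + (1/8)t
Adding term by term: (13/32)t^2 - (7/8)t - 2

h(t) = (13/32)t^2 - (7/8)t - 2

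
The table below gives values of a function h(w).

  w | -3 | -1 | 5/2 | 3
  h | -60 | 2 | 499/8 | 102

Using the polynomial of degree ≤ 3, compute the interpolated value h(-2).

-13

Evaluate each Lagrange basis at w = -2:
L_0(-2) = (-1)·(-9/2)·(-5)/[(-2)·(-11/2)·(-6)] = 15/44
L_1(-2) = (1)·(-9/2)·(-5)/[(2)·(-7/2)·(-4)] = 45/56
L_2(-2) = (1)·(-1)·(-5)/[(11/2)·(7/2)·(-1/2)] = -40/77
L_3(-2) = (1)·(-1)·(-9/2)/[(6)·(4)·(1/2)] = 3/8
Sum: (-60)·(15/44) + 2·(45/56) + 499/8·(-40/77) + 102·(3/8) = -13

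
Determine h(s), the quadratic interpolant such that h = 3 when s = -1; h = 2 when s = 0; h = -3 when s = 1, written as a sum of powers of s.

Newton's divided differences:
h[-1,0] = (2 - 3) / (0 - (-1)) = -1
h[0,1] = (-3 - 2) / (1 - 0) = -5
h[-1,0,1] = (-5 - (-1)) / (1 - (-1)) = -2
h(s) = 3 + (-1)·(s + 1) + (-2)·(s + 1)s
Expanding: h(s) = -2s^2 - 3s + 2

h(s) = -2s^2 - 3s + 2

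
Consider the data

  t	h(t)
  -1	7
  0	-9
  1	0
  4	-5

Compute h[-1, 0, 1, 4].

h[-1,0] = (-9 - 7) / (0 - (-1)) = -16
h[0,1] = (0 - (-9)) / (1 - 0) = 9
h[1,4] = (-5 - 0) / (4 - 1) = -5/3
h[-1,0,1] = (9 - (-16)) / (1 - (-1)) = 25/2
h[0,1,4] = (-5/3 - 9) / (4 - 0) = -8/3
h[-1,0,1,4] = (-8/3 - 25/2) / (4 - (-1)) = -91/30

-91/30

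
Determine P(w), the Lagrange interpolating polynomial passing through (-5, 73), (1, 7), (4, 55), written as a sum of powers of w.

Build the Lagrange basis polynomials:
L_0(w) = (w - 1)(w - 4) / [54] = (1/54)w^2 - (5/54)w + 2/27
L_1(w) = (w + 5)(w - 4) / [-18] = -(1/18)w^2 - (1/18)w + 10/9
L_2(w) = (w + 5)(w - 1) / [27] = (1/27)w^2 + (4/27)w - 5/27
P(w) = 73·L_0 + 7·L_1 + 55·L_2
  73·L_0(w) = (73/54)w^2 - (365/54)w + 146/27
  7·L_1(w) = -(7/18)w^2 - (7/18)w + 70/9
  55·L_2(w) = (55/27)w^2 + (220/27)w - 275/27
Adding term by term: 3w^2 + w + 3

P(w) = 3w^2 + w + 3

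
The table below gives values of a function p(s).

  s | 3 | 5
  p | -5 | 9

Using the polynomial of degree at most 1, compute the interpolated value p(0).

-26

L_0(0) = (-5)/[(-2)] = 5/2
L_1(0) = (-3)/[(2)] = -3/2
Sum: (-5)·(5/2) + 9·(-3/2) = -26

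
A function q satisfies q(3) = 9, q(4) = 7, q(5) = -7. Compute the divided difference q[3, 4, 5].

-6

q[3,4] = (7 - 9) / (4 - 3) = -2
q[4,5] = (-7 - 7) / (5 - 4) = -14
q[3,4,5] = (-14 - (-2)) / (5 - 3) = -6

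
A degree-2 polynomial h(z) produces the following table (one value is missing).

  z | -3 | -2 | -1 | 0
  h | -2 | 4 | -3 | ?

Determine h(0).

The 3 known values determine h uniquely (degree ≤ 2).
L_0(0) = (2)·(1)/[(-1)·(-2)] = 1
L_1(0) = (3)·(1)/[(1)·(-1)] = -3
L_2(0) = (3)·(2)/[(2)·(1)] = 3
Sum: (-2)·(1) + 4·(-3) + (-3)·(3) = -23

-23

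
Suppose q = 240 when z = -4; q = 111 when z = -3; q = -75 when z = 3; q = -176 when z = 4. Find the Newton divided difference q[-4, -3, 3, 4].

q[-4,-3] = (111 - 240) / (-3 - (-4)) = -129
q[-3,3] = (-75 - 111) / (3 - (-3)) = -31
q[3,4] = (-176 - (-75)) / (4 - 3) = -101
q[-4,-3,3] = (-31 - (-129)) / (3 - (-4)) = 14
q[-3,3,4] = (-101 - (-31)) / (4 - (-3)) = -10
q[-4,-3,3,4] = (-10 - 14) / (4 - (-4)) = -3

-3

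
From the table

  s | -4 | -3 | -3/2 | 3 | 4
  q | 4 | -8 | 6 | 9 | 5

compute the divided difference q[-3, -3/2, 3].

q[-3,-3/2] = (6 - (-8)) / (-3/2 - (-3)) = 28/3
q[-3/2,3] = (9 - 6) / (3 - (-3/2)) = 2/3
q[-3,-3/2,3] = (2/3 - 28/3) / (3 - (-3)) = -13/9

-13/9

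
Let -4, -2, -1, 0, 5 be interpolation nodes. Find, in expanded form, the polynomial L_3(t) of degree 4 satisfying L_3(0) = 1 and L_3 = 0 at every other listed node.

L_3(t) = -(1/40)t^4 - (1/20)t^3 + (21/40)t^2 + (31/20)t + 1

L_3(t) = (t + 4)(t + 2)(t + 1)(t - 5) / [(4)·(2)·(1)·(-5)]
       = (t^4 + 2t^3 - 21t^2 - 62t - 40) / (-40)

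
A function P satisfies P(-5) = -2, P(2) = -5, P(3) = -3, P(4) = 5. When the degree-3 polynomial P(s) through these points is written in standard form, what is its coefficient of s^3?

151/504

The leading coefficient equals the top divided difference P[-5,2,3,4].
P[-5,2] = (-5 - (-2)) / (2 - (-5)) = -3/7
P[2,3] = (-3 - (-5)) / (3 - 2) = 2
P[3,4] = (5 - (-3)) / (4 - 3) = 8
P[-5,2,3] = (2 - (-3/7)) / (3 - (-5)) = 17/56
P[2,3,4] = (8 - 2) / (4 - 2) = 3
P[-5,2,3,4] = (3 - 17/56) / (4 - (-5)) = 151/504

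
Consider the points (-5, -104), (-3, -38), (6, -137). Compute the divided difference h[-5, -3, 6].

-4

h[-5,-3] = (-38 - (-104)) / (-3 - (-5)) = 33
h[-3,6] = (-137 - (-38)) / (6 - (-3)) = -11
h[-5,-3,6] = (-11 - 33) / (6 - (-5)) = -4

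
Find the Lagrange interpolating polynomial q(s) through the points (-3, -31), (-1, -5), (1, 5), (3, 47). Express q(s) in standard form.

q(s) = s^3 + s^2 + 4s - 1

Build the Lagrange basis polynomials:
L_0(s) = (s + 1)(s - 1)(s - 3) / [-48] = -(1/48)s^3 + (1/16)s^2 + (1/48)s - 1/16
L_1(s) = (s + 3)(s - 1)(s - 3) / [16] = (1/16)s^3 - (1/16)s^2 - (9/16)s + 9/16
L_2(s) = (s + 3)(s + 1)(s - 3) / [-16] = -(1/16)s^3 - (1/16)s^2 + (9/16)s + 9/16
L_3(s) = (s + 3)(s + 1)(s - 1) / [48] = (1/48)s^3 + (1/16)s^2 - (1/48)s - 1/16
q(s) = (-31)·L_0 + (-5)·L_1 + 5·L_2 + 47·L_3
  (-31)·L_0(s) = (31/48)s^3 - (31/16)s^2 - (31/48)s + 31/16
  (-5)·L_1(s) = -(5/16)s^3 + (5/16)s^2 + (45/16)s - 45/16
  5·L_2(s) = -(5/16)s^3 - (5/16)s^2 + (45/16)s + 45/16
  47·L_3(s) = (47/48)s^3 + (47/16)s^2 - (47/48)s - 47/16
Adding term by term: s^3 + s^2 + 4s - 1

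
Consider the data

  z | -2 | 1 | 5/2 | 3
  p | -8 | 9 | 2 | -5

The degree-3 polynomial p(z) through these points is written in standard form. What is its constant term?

50/9

Build the Lagrange basis polynomials:
L_0(z) = (z - 1)(z - 5/2)(z - 3) / [-135/2] = -(2/135)z^3 + (13/135)z^2 - (26/135)z + 1/9
L_1(z) = (z + 2)(z - 5/2)(z - 3) / [9] = (1/9)z^3 - (7/18)z^2 - (7/18)z + 5/3
L_2(z) = (z + 2)(z - 1)(z - 3) / [-27/8] = -(8/27)z^3 + (16/27)z^2 + (40/27)z - 16/9
L_3(z) = (z + 2)(z - 1)(z - 5/2) / [5] = (1/5)z^3 - (3/10)z^2 - (9/10)z + 1
p(z) = (-8)·L_0 + 9·L_1 + 2·L_2 + (-5)·L_3
Only the constant term is needed; take it from each L_i and combine:
(-8)·(1/9) + 9·(5/3) + 2·(-16/9) + (-5)·(1) = 50/9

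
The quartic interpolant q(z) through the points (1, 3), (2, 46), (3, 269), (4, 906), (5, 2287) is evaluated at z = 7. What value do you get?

9081

Using Newton's divided-difference form:
q[1,2] = (46 - 3) / (2 - 1) = 43
q[2,3] = (269 - 46) / (3 - 2) = 223
q[3,4] = (906 - 269) / (4 - 3) = 637
q[4,5] = (2287 - 906) / (5 - 4) = 1381
q[1,2,3] = (223 - 43) / (3 - 1) = 90
q[2,3,4] = (637 - 223) / (4 - 2) = 207
q[3,4,5] = (1381 - 637) / (5 - 3) = 372
q[1,2,3,4] = (207 - 90) / (4 - 1) = 39
q[2,3,4,5] = (372 - 207) / (5 - 2) = 55
q[1,2,3,4,5] = (55 - 39) / (5 - 1) = 4
q(7) = 3 + 43·(6) + 90·(6)·(5) + 39·(6)·(5)·(4) + 4·(6)·(5)·(4)·(3) = 9081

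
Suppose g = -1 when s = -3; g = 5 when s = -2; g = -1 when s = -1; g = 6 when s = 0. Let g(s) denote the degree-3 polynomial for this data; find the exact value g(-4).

-44

Using Newton's divided-difference form:
g[-3,-2] = (5 - (-1)) / (-2 - (-3)) = 6
g[-2,-1] = (-1 - 5) / (-1 - (-2)) = -6
g[-1,0] = (6 - (-1)) / (0 - (-1)) = 7
g[-3,-2,-1] = (-6 - 6) / (-1 - (-3)) = -6
g[-2,-1,0] = (7 - (-6)) / (0 - (-2)) = 13/2
g[-3,-2,-1,0] = (13/2 - (-6)) / (0 - (-3)) = 25/6
g(-4) = -1 + 6·(-1) + (-6)·(-1)·(-2) + (25/6)·(-1)·(-2)·(-3) = -44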